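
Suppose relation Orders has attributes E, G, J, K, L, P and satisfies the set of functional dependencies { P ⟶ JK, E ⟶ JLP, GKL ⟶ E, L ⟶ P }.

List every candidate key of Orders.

{E, G}⁺: E→JLP adds J, L, P; P→JK adds K → {E, G, J, K, L, P}. Minimal: {G}⁺ = {G}; {E}⁺ = {E, J, K, L, P} — none reach the full schema.
{G, L}⁺: L→P adds P; P→JK adds J, K; GKL→E adds E → {E, G, J, K, L, P}. Minimal: {L}⁺ = {J, K, L, P}; {G}⁺ = {G} — none reach the full schema.

(E, G), (G, L)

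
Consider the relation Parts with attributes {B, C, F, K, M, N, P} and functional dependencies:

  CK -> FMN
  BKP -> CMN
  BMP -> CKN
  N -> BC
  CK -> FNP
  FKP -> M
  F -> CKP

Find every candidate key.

{F}⁺: F→CKP adds C, K, P; CK→FMN adds M, N; N→BC adds B → {B, C, F, K, M, N, P}.
{C, K}⁺: CK→FMN adds F, M, N; N→BC adds B; CK→FNP adds P → {B, C, F, K, M, N, P}. Minimal: {K}⁺ = {K}; {C}⁺ = {C} — none reach the full schema.
{K, N}⁺: N→BC adds B, C; CK→FNP adds F, P; FKP→M adds M → {B, C, F, K, M, N, P}. Minimal: {N}⁺ = {B, C, N}; {K}⁺ = {K} — none reach the full schema.
{B, K, P}⁺: BKP→CMN adds C, M, N; CK→FNP adds F → {B, C, F, K, M, N, P}. Minimal: {K, P}⁺ = {K, P}; {B, P}⁺ = {B, P}; {B, K}⁺ = {B, K} — none reach the full schema.
{B, M, P}⁺: BMP→CKN adds C, K, N; CK→FNP adds F → {B, C, F, K, M, N, P}. Minimal: {M, P}⁺ = {M, P}; {B, P}⁺ = {B, P}; {B, M}⁺ = {B, M} — none reach the full schema.
{M, N, P}⁺: N→BC adds B, C; BMP→CKN adds K; CK→FNP adds F → {B, C, F, K, M, N, P}. Minimal: {N, P}⁺ = {B, C, N, P}; {M, P}⁺ = {M, P}; {M, N}⁺ = {B, C, M, N} — none reach the full schema.
Any other superkey contains one of these as a subset, so there are no further candidate keys.

F, CK, KN, BKP, BMP, MNP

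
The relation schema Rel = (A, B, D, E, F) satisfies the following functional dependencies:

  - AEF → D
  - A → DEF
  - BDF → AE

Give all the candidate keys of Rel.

{A, B}, {B, D, F}

Attribute B never appears on the right-hand side of any dependency, so B must belong to every candidate key.
{B}⁺ = {B}, which is not all of the schema, so we must add further attributes.
{A, B}⁺: A→DEF adds D, E, F → {A, B, D, E, F}. Minimal: {B}⁺ = {B}; {A}⁺ = {A, D, E, F} — none reach the full schema.
{B, D, F}⁺: BDF→AE adds A, E → {A, B, D, E, F}. Minimal: {D, F}⁺ = {D, F}; {B, F}⁺ = {B, F}; {B, D}⁺ = {B, D} — none reach the full schema.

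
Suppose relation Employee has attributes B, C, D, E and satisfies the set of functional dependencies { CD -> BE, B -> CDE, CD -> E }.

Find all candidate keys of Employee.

{B}⁺: B→CDE adds C, D, E → {B, C, D, E}.
{C, D}⁺: CD→BE adds B, E → {B, C, D, E}. Minimal: {D}⁺ = {D}; {C}⁺ = {C} — none reach the full schema.

(B), (C, D)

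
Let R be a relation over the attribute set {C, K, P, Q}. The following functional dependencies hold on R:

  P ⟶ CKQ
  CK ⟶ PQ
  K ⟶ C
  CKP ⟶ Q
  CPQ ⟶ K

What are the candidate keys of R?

K; P

{K}⁺: K→C adds C; CK→PQ adds P, Q → {C, K, P, Q}.
{P}⁺: P→CKQ adds C, K, Q → {C, K, P, Q}.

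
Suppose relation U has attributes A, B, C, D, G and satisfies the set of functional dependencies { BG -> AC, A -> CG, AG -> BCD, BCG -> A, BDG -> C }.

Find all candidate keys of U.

{A}, {B, G}

{A}⁺: A→CG adds C, G; AG→BCD adds B, D → {A, B, C, D, G}.
{B, G}⁺: BG→AC adds A, C; AG→BCD adds D → {A, B, C, D, G}. Minimal: {G}⁺ = {G}; {B}⁺ = {B} — none reach the full schema.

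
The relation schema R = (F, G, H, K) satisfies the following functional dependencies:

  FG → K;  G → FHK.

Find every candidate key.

(G)

Attribute G never appears on the right-hand side of any dependency, so G must belong to every candidate key.
{G}⁺ = {F, G, H, K}, which is all of the schema, so {G} is the only candidate key.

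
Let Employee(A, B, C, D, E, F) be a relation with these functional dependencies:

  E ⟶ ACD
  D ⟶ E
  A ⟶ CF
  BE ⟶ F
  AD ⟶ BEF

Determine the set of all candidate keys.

{D}⁺: D→E adds E; E→ACD adds A, C; A→CF adds F; AD→BEF adds B → {A, B, C, D, E, F}.
{E}⁺: E→ACD adds A, C, D; A→CF adds F; AD→BEF adds B → {A, B, C, D, E, F}.
Any other superkey contains one of these as a subset, so there are no further candidate keys.

{D}, {E}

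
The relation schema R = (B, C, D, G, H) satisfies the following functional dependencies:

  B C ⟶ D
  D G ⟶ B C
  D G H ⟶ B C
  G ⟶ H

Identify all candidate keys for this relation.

(D, G), (B, C, G)

Attribute G never appears on the right-hand side of any dependency, so G must belong to every candidate key.
{G}⁺ = {G, H}, which is not all of the schema, so we must add further attributes.
{D, G}⁺: DG→BC adds B, C; G→H adds H → {B, C, D, G, H}. Minimal: {G}⁺ = {G, H}; {D}⁺ = {D} — none reach the full schema.
{B, C, G}⁺: BC→D adds D; G→H adds H → {B, C, D, G, H}. Minimal: {C, G}⁺ = {C, G, H}; {B, G}⁺ = {B, G, H}; {B, C}⁺ = {B, C, D} — none reach the full schema.
Any other superkey contains one of these as a subset, so there are no further candidate keys.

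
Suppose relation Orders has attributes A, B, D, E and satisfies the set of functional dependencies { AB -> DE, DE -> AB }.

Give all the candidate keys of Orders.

{A, B}; {D, E}

{A, B}⁺: AB→DE adds D, E → {A, B, D, E}. Minimal: {B}⁺ = {B}; {A}⁺ = {A} — none reach the full schema.
{D, E}⁺: DE→AB adds A, B → {A, B, D, E}. Minimal: {E}⁺ = {E}; {D}⁺ = {D} — none reach the full schema.
Any other superkey contains one of these as a subset, so there are no further candidate keys.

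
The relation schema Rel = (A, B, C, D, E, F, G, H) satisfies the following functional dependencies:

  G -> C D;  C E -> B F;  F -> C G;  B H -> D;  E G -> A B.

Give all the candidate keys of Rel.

Attributes E, H never appear on any right-hand side, so every candidate key must contain {E, H}.
{E, H}⁺ = {E, H}, which is not all of the schema, so we must add further attributes.
{C, E, H}⁺: CE→BF adds B, F; F→CG adds G; BH→D adds D; EG→AB adds A → {A, B, C, D, E, F, G, H}. Minimal: {E, H}⁺ = {E, H}; {C, H}⁺ = {C, H}; {C, E}⁺ = {A, B, C, D, E, F, G} — none reach the full schema.
{E, F, H}⁺: F→CG adds C, G; EG→AB adds A, B; G→CD adds D → {A, B, C, D, E, F, G, H}. Minimal: {F, H}⁺ = {C, D, F, G, H}; {E, H}⁺ = {E, H}; {E, F}⁺ = {A, B, C, D, E, F, G} — none reach the full schema.
{E, G, H}⁺: G→CD adds C, D; CE→BF adds B, F; EG→AB adds A → {A, B, C, D, E, F, G, H}. Minimal: {G, H}⁺ = {C, D, G, H}; {E, H}⁺ = {E, H}; {E, G}⁺ = {A, B, C, D, E, F, G} — none reach the full schema.
Any other superkey contains one of these as a subset, so there are no further candidate keys.

(C, E, H); (E, F, H); (E, G, H)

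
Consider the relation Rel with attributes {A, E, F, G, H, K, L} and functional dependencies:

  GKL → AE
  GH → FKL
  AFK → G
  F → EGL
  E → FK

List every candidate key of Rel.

EH, FH, GH

{E, H}⁺: E→FK adds F, K; F→EGL adds G, L; GKL→AE adds A → {A, E, F, G, H, K, L}. Minimal: {H}⁺ = {H}; {E}⁺ = {A, E, F, G, K, L} — none reach the full schema.
{F, H}⁺: F→EGL adds E, G, L; E→FK adds K; GKL→AE adds A → {A, E, F, G, H, K, L}. Minimal: {H}⁺ = {H}; {F}⁺ = {A, E, F, G, K, L} — none reach the full schema.
{G, H}⁺: GH→FKL adds F, K, L; F→EGL adds E; GKL→AE adds A → {A, E, F, G, H, K, L}. Minimal: {H}⁺ = {H}; {G}⁺ = {G} — none reach the full schema.
Any other superkey contains one of these as a subset, so there are no further candidate keys.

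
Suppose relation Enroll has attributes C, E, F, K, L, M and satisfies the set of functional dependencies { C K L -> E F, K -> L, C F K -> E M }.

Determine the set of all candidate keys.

{C, K}

Attributes C, K never appear on any right-hand side, so every candidate key must contain {C, K}.
{C, K}⁺ = {C, E, F, K, L, M}, which is all of the schema, so {C, K} is the only candidate key.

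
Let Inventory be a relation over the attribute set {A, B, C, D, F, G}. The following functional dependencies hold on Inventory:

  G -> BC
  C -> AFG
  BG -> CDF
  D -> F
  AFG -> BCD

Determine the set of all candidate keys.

{C}⁺: C→AFG adds A, F, G; AFG→BCD adds B, D → {A, B, C, D, F, G}.
{G}⁺: G→BC adds B, C; C→AFG adds A, F; BG→CDF adds D → {A, B, C, D, F, G}.
Any other superkey contains one of these as a subset, so there are no further candidate keys.

(C), (G)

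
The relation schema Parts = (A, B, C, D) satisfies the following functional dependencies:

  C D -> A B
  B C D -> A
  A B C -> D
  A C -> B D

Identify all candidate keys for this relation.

AC, CD

Attribute C never appears on the right-hand side of any dependency, so C must belong to every candidate key.
{C}⁺ = {C}, which is not all of the schema, so we must add further attributes.
{A, C}⁺: AC→BD adds B, D → {A, B, C, D}. Minimal: {C}⁺ = {C}; {A}⁺ = {A} — none reach the full schema.
{C, D}⁺: CD→AB adds A, B → {A, B, C, D}. Minimal: {D}⁺ = {D}; {C}⁺ = {C} — none reach the full schema.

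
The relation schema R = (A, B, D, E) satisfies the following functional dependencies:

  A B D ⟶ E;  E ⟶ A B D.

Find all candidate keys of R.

{E}⁺: E→ABD adds A, B, D → {A, B, D, E}.
{A, B, D}⁺: ABD→E adds E → {A, B, D, E}. Minimal: {B, D}⁺ = {B, D}; {A, D}⁺ = {A, D}; {A, B}⁺ = {A, B} — none reach the full schema.

E, ABD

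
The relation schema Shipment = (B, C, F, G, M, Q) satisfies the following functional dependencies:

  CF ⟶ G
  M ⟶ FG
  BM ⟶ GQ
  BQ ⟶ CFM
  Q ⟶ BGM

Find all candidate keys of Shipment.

{Q}⁺: Q→BGM adds B, G, M; M→FG adds F; BQ→CFM adds C → {B, C, F, G, M, Q}.
{B, M}⁺: M→FG adds F, G; BM→GQ adds Q; BQ→CFM adds C → {B, C, F, G, M, Q}. Minimal: {M}⁺ = {F, G, M}; {B}⁺ = {B} — none reach the full schema.
Any other superkey contains one of these as a subset, so there are no further candidate keys.

{Q}, {B, M}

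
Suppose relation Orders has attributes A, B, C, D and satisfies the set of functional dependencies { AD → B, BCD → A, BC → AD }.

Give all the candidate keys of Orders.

{B, C}, {A, C, D}

Attribute C never appears on the right-hand side of any dependency, so C must belong to every candidate key.
{C}⁺ = {C}, which is not all of the schema, so we must add further attributes.
{B, C}⁺: BC→AD adds A, D → {A, B, C, D}.
{A, C, D}⁺: AD→B adds B → {A, B, C, D}.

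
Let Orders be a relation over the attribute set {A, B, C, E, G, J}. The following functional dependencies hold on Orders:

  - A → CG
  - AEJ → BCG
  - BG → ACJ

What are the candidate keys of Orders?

ABE; AEJ; BEG

{A, B, E}⁺: A→CG adds C, G; BG→ACJ adds J → {A, B, C, E, G, J}.
{A, E, J}⁺: A→CG adds C, G; AEJ→BCG adds B → {A, B, C, E, G, J}.
{B, E, G}⁺: BG→ACJ adds A, C, J → {A, B, C, E, G, J}.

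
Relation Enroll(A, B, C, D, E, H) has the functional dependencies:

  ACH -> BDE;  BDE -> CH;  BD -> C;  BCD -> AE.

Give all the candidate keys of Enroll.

BD, ACH

{B, D}⁺: BD→C adds C; BCD→AE adds A, E; BDE→CH adds H → {A, B, C, D, E, H}.
{A, C, H}⁺: ACH→BDE adds B, D, E → {A, B, C, D, E, H}.
Any other superkey contains one of these as a subset, so there are no further candidate keys.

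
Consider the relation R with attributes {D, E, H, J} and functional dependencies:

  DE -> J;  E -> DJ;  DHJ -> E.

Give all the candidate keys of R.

{E, H}, {D, H, J}

{E, H}⁺: E→DJ adds D, J → {D, E, H, J}.
{D, H, J}⁺: DHJ→E adds E → {D, E, H, J}.
Any other superkey contains one of these as a subset, so there are no further candidate keys.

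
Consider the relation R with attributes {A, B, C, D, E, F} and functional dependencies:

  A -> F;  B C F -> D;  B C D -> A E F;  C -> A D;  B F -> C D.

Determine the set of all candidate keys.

{A, B}, {B, C}, {B, F}

{A, B}⁺: A→F adds F; BF→CD adds C, D; BCD→AEF adds E → {A, B, C, D, E, F}. Minimal: {B}⁺ = {B}; {A}⁺ = {A, F} — none reach the full schema.
{B, C}⁺: C→AD adds A, D; A→F adds F; BCD→AEF adds E → {A, B, C, D, E, F}. Minimal: {C}⁺ = {A, C, D, F}; {B}⁺ = {B} — none reach the full schema.
{B, F}⁺: BF→CD adds C, D; BCD→AEF adds A, E → {A, B, C, D, E, F}. Minimal: {F}⁺ = {F}; {B}⁺ = {B} — none reach the full schema.
Any other superkey contains one of these as a subset, so there are no further candidate keys.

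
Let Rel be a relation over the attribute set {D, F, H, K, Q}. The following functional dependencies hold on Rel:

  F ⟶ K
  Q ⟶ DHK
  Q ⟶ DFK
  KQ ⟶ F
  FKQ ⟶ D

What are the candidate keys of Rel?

Attribute Q never appears on the right-hand side of any dependency, so Q must belong to every candidate key.
{Q}⁺ = {D, F, H, K, Q}, which is all of the schema, so {Q} is the only candidate key.

{Q}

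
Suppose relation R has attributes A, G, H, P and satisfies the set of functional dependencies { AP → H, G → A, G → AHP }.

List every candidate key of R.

Attribute G never appears on the right-hand side of any dependency, so G must belong to every candidate key.
{G}⁺ = {A, G, H, P}, which is all of the schema, so {G} is the only candidate key.

G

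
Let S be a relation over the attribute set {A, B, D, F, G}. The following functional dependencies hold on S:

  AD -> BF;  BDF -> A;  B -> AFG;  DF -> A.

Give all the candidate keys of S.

{A, D}; {B, D}; {D, F}

Attribute D never appears on the right-hand side of any dependency, so D must belong to every candidate key.
{D}⁺ = {D}, which is not all of the schema, so we must add further attributes.
{A, D}⁺: AD→BF adds B, F; B→AFG adds G → {A, B, D, F, G}. Minimal: {D}⁺ = {D}; {A}⁺ = {A} — none reach the full schema.
{B, D}⁺: B→AFG adds A, F, G → {A, B, D, F, G}. Minimal: {D}⁺ = {D}; {B}⁺ = {A, B, F, G} — none reach the full schema.
{D, F}⁺: DF→A adds A; AD→BF adds B; B→AFG adds G → {A, B, D, F, G}. Minimal: {F}⁺ = {F}; {D}⁺ = {D} — none reach the full schema.
Any other superkey contains one of these as a subset, so there are no further candidate keys.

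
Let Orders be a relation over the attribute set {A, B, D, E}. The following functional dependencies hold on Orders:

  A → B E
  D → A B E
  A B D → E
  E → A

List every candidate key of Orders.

Attribute D never appears on the right-hand side of any dependency, so D must belong to every candidate key.
{D}⁺ = {A, B, D, E}, which is all of the schema, so {D} is the only candidate key.

(D)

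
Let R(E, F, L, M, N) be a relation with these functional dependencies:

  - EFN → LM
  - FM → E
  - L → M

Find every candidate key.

(E, F, N), (F, L, N), (F, M, N)

Attributes F, N never appear on any right-hand side, so every candidate key must contain {F, N}.
{F, N}⁺ = {F, N}, which is not all of the schema, so we must add further attributes.
{E, F, N}⁺: EFN→LM adds L, M → {E, F, L, M, N}. Minimal: {F, N}⁺ = {F, N}; {E, N}⁺ = {E, N}; {E, F}⁺ = {E, F} — none reach the full schema.
{F, L, N}⁺: L→M adds M; FM→E adds E → {E, F, L, M, N}. Minimal: {L, N}⁺ = {L, M, N}; {F, N}⁺ = {F, N}; {F, L}⁺ = {E, F, L, M} — none reach the full schema.
{F, M, N}⁺: FM→E adds E; EFN→LM adds L → {E, F, L, M, N}. Minimal: {M, N}⁺ = {M, N}; {F, N}⁺ = {F, N}; {F, M}⁺ = {E, F, M} — none reach the full schema.
Any other superkey contains one of these as a subset, so there are no further candidate keys.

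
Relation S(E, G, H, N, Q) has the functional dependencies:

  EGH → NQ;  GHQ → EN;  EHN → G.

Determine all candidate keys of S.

Attribute H never appears on the right-hand side of any dependency, so H must belong to every candidate key.
{H}⁺ = {H}, which is not all of the schema, so we must add further attributes.
{E, G, H}⁺: EGH→NQ adds N, Q → {E, G, H, N, Q}.
{E, H, N}⁺: EHN→G adds G; EGH→NQ adds Q → {E, G, H, N, Q}.
{G, H, Q}⁺: GHQ→EN adds E, N → {E, G, H, N, Q}.
Any other superkey contains one of these as a subset, so there are no further candidate keys.

(E, G, H), (E, H, N), (G, H, Q)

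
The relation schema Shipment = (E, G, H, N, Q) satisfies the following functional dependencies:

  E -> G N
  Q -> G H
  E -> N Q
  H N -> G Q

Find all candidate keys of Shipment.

{E}

Attribute E never appears on the right-hand side of any dependency, so E must belong to every candidate key.
{E}⁺ = {E, G, H, N, Q}, which is all of the schema, so {E} is the only candidate key.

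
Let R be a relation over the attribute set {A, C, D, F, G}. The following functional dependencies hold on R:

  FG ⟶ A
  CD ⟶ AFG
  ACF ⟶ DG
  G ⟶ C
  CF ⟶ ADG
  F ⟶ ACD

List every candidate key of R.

{F}⁺: F→ACD adds A, C, D; CD→AFG adds G → {A, C, D, F, G}.
{C, D}⁺: CD→AFG adds A, F, G → {A, C, D, F, G}. Minimal: {D}⁺ = {D}; {C}⁺ = {C} — none reach the full schema.
{D, G}⁺: G→C adds C; CD→AFG adds A, F → {A, C, D, F, G}. Minimal: {G}⁺ = {C, G}; {D}⁺ = {D} — none reach the full schema.

{F}, {C, D}, {D, G}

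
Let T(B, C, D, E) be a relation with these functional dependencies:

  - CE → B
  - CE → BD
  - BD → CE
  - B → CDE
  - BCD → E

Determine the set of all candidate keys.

{B}⁺: B→CDE adds C, D, E → {B, C, D, E}.
{C, E}⁺: CE→B adds B; CE→BD adds D → {B, C, D, E}. Minimal: {E}⁺ = {E}; {C}⁺ = {C} — none reach the full schema.

B; CE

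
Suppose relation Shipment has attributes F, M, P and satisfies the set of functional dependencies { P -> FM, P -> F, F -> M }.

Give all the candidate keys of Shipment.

Attribute P never appears on the right-hand side of any dependency, so P must belong to every candidate key.
{P}⁺ = {F, M, P}, which is all of the schema, so {P} is the only candidate key.

{P}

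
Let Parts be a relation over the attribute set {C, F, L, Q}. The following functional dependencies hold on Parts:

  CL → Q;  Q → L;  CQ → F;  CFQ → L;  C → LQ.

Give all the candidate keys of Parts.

Attribute C never appears on the right-hand side of any dependency, so C must belong to every candidate key.
{C}⁺ = {C, F, L, Q}, which is all of the schema, so {C} is the only candidate key.

(C)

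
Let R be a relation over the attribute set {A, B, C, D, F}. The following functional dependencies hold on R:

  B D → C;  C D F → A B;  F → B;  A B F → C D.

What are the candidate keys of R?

(A, F); (D, F)

Attribute F never appears on the right-hand side of any dependency, so F must belong to every candidate key.
{F}⁺ = {B, F}, which is not all of the schema, so we must add further attributes.
{A, F}⁺: F→B adds B; ABF→CD adds C, D → {A, B, C, D, F}.
{D, F}⁺: F→B adds B; BD→C adds C; CDF→AB adds A → {A, B, C, D, F}.
Any other superkey contains one of these as a subset, so there are no further candidate keys.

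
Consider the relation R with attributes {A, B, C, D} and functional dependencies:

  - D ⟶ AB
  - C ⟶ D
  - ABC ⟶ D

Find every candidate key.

Attribute C never appears on the right-hand side of any dependency, so C must belong to every candidate key.
{C}⁺ = {A, B, C, D}, which is all of the schema, so {C} is the only candidate key.

{C}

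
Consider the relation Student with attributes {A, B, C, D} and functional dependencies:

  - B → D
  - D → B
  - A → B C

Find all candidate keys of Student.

{A}⁺: A→BC adds B, C; B→D adds D → {A, B, C, D}.
No other minimal superkey exists.

{A}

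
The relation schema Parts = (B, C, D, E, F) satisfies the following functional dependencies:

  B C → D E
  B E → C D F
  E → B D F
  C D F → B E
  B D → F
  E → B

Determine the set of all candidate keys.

{E}, {B, C}, {C, D, F}

{E}⁺: E→BDF adds B, D, F; BE→CDF adds C → {B, C, D, E, F}.
{B, C}⁺: BC→DE adds D, E; BE→CDF adds F → {B, C, D, E, F}. Minimal: {C}⁺ = {C}; {B}⁺ = {B} — none reach the full schema.
{C, D, F}⁺: CDF→BE adds B, E → {B, C, D, E, F}. Minimal: {D, F}⁺ = {D, F}; {C, F}⁺ = {C, F}; {C, D}⁺ = {C, D} — none reach the full schema.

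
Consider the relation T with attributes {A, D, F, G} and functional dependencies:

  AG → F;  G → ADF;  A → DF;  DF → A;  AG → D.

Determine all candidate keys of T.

Attribute G never appears on the right-hand side of any dependency, so G must belong to every candidate key.
{G}⁺ = {A, D, F, G}, which is all of the schema, so {G} is the only candidate key.

{G}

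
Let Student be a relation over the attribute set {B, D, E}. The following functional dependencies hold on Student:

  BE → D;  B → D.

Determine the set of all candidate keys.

Attributes B, E never appear on any right-hand side, so every candidate key must contain {B, E}.
{B, E}⁺ = {B, D, E}, which is all of the schema, so {B, E} is the only candidate key.

(B, E)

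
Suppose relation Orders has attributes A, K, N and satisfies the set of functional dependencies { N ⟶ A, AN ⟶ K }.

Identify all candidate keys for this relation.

(N)

Attribute N never appears on the right-hand side of any dependency, so N must belong to every candidate key.
{N}⁺ = {A, K, N}, which is all of the schema, so {N} is the only candidate key.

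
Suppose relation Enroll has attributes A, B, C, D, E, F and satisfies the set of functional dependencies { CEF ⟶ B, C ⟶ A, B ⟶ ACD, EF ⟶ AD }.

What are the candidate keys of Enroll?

BEF, CEF

Attributes E, F never appear on any right-hand side, so every candidate key must contain {E, F}.
{E, F}⁺ = {A, D, E, F}, which is not all of the schema, so we must add further attributes.
{B, E, F}⁺: B→ACD adds A, C, D → {A, B, C, D, E, F}. Minimal: {E, F}⁺ = {A, D, E, F}; {B, F}⁺ = {A, B, C, D, F}; {B, E}⁺ = {A, B, C, D, E} — none reach the full schema.
{C, E, F}⁺: CEF→B adds B; C→A adds A; B→ACD adds D → {A, B, C, D, E, F}. Minimal: {E, F}⁺ = {A, D, E, F}; {C, F}⁺ = {A, C, F}; {C, E}⁺ = {A, C, E} — none reach the full schema.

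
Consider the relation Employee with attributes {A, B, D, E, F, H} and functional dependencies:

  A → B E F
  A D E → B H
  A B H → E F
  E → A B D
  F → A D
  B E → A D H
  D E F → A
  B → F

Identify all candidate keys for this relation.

A; B; E; F

{A}⁺: A→BEF adds B, E, F; E→ABD adds D; BE→ADH adds H → {A, B, D, E, F, H}.
{B}⁺: B→F adds F; F→AD adds A, D; A→BEF adds E; ADE→BH adds H → {A, B, D, E, F, H}.
{E}⁺: E→ABD adds A, B, D; BE→ADH adds H; B→F adds F → {A, B, D, E, F, H}.
{F}⁺: F→AD adds A, D; A→BEF adds B, E; ADE→BH adds H → {A, B, D, E, F, H}.
Any other superkey contains one of these as a subset, so there are no further candidate keys.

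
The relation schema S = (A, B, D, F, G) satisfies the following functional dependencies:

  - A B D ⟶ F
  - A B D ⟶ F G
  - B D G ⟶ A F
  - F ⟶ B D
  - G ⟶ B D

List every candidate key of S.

{G}⁺: G→BD adds B, D; BDG→AF adds A, F → {A, B, D, F, G}.
{A, F}⁺: F→BD adds B, D; ABD→FG adds G → {A, B, D, F, G}. Minimal: {F}⁺ = {B, D, F}; {A}⁺ = {A} — none reach the full schema.
{A, B, D}⁺: ABD→F adds F; ABD→FG adds G → {A, B, D, F, G}. Minimal: {B, D}⁺ = {B, D}; {A, D}⁺ = {A, D}; {A, B}⁺ = {A, B} — none reach the full schema.
Any other superkey contains one of these as a subset, so there are no further candidate keys.

(G), (A, F), (A, B, D)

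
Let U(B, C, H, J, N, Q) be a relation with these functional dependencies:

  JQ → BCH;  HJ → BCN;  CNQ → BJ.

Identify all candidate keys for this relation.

{J, Q}, {C, N, Q}

{J, Q}⁺: JQ→BCH adds B, C, H; HJ→BCN adds N → {B, C, H, J, N, Q}. Minimal: {Q}⁺ = {Q}; {J}⁺ = {J} — none reach the full schema.
{C, N, Q}⁺: CNQ→BJ adds B, J; JQ→BCH adds H → {B, C, H, J, N, Q}. Minimal: {N, Q}⁺ = {N, Q}; {C, Q}⁺ = {C, Q}; {C, N}⁺ = {C, N} — none reach the full schema.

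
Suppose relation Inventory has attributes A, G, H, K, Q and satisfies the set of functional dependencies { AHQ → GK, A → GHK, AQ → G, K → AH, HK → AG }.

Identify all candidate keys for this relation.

Attribute Q never appears on the right-hand side of any dependency, so Q must belong to every candidate key.
{Q}⁺ = {Q}, which is not all of the schema, so we must add further attributes.
{A, Q}⁺: A→GHK adds G, H, K → {A, G, H, K, Q}. Minimal: {Q}⁺ = {Q}; {A}⁺ = {A, G, H, K} — none reach the full schema.
{K, Q}⁺: K→AH adds A, H; HK→AG adds G → {A, G, H, K, Q}. Minimal: {Q}⁺ = {Q}; {K}⁺ = {A, G, H, K} — none reach the full schema.

{A, Q}, {K, Q}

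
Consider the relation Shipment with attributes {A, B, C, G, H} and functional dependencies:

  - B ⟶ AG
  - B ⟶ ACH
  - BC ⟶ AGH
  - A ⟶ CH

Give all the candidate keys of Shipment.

B

Attribute B never appears on the right-hand side of any dependency, so B must belong to every candidate key.
{B}⁺ = {A, B, C, G, H}, which is all of the schema, so {B} is the only candidate key.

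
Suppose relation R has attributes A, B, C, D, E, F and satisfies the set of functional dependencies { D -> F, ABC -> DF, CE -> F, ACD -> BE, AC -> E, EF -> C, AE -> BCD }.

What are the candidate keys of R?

AC, AE

Attribute A never appears on the right-hand side of any dependency, so A must belong to every candidate key.
{A}⁺ = {A}, which is not all of the schema, so we must add further attributes.
{A, C}⁺: AC→E adds E; AE→BCD adds B, D; D→F adds F → {A, B, C, D, E, F}. Minimal: {C}⁺ = {C}; {A}⁺ = {A} — none reach the full schema.
{A, E}⁺: AE→BCD adds B, C, D; D→F adds F → {A, B, C, D, E, F}. Minimal: {E}⁺ = {E}; {A}⁺ = {A} — none reach the full schema.
Any other superkey contains one of these as a subset, so there are no further candidate keys.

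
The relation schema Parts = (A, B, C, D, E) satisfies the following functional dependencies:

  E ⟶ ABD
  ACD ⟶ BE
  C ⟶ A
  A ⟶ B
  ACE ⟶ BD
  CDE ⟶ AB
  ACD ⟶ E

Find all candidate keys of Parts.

{C, D}⁺: C→A adds A; A→B adds B; ACD→E adds E → {A, B, C, D, E}. Minimal: {D}⁺ = {D}; {C}⁺ = {A, B, C} — none reach the full schema.
{C, E}⁺: E→ABD adds A, B, D → {A, B, C, D, E}. Minimal: {E}⁺ = {A, B, D, E}; {C}⁺ = {A, B, C} — none reach the full schema.

(C, D), (C, E)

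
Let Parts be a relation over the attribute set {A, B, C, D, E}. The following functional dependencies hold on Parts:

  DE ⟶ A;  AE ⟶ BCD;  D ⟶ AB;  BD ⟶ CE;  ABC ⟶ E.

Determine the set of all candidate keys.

{D}⁺: D→AB adds A, B; BD→CE adds C, E → {A, B, C, D, E}.
{A, E}⁺: AE→BCD adds B, C, D → {A, B, C, D, E}. Minimal: {E}⁺ = {E}; {A}⁺ = {A} — none reach the full schema.
{A, B, C}⁺: ABC→E adds E; AE→BCD adds D → {A, B, C, D, E}. Minimal: {B, C}⁺ = {B, C}; {A, C}⁺ = {A, C}; {A, B}⁺ = {A, B} — none reach the full schema.
Any other superkey contains one of these as a subset, so there are no further candidate keys.

{D}; {A, E}; {A, B, C}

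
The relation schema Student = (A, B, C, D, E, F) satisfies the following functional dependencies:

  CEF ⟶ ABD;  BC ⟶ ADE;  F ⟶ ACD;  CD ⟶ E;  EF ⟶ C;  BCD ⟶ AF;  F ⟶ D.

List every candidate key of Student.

(F), (B, C)

{F}⁺: F→ACD adds A, C, D; CD→E adds E; CEF→ABD adds B → {A, B, C, D, E, F}.
{B, C}⁺: BC→ADE adds A, D, E; BCD→AF adds F → {A, B, C, D, E, F}. Minimal: {C}⁺ = {C}; {B}⁺ = {B} — none reach the full schema.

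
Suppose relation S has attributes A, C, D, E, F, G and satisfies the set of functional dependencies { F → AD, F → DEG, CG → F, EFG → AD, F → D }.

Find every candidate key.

{C, F}, {C, G}

Attribute C never appears on the right-hand side of any dependency, so C must belong to every candidate key.
{C}⁺ = {C}, which is not all of the schema, so we must add further attributes.
{C, F}⁺: F→AD adds A, D; F→DEG adds E, G → {A, C, D, E, F, G}. Minimal: {F}⁺ = {A, D, E, F, G}; {C}⁺ = {C} — none reach the full schema.
{C, G}⁺: CG→F adds F; F→D adds D; F→AD adds A; F→DEG adds E → {A, C, D, E, F, G}. Minimal: {G}⁺ = {G}; {C}⁺ = {C} — none reach the full schema.
Any other superkey contains one of these as a subset, so there are no further candidate keys.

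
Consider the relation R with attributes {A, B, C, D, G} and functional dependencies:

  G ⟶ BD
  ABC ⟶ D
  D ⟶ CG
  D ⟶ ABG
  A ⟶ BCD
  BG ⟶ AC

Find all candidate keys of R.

{A}⁺: A→BCD adds B, C, D; D→CG adds G → {A, B, C, D, G}.
{D}⁺: D→CG adds C, G; D→ABG adds A, B → {A, B, C, D, G}.
{G}⁺: G→BD adds B, D; D→CG adds C; D→ABG adds A → {A, B, C, D, G}.
Any other superkey contains one of these as a subset, so there are no further candidate keys.

{A}, {D}, {G}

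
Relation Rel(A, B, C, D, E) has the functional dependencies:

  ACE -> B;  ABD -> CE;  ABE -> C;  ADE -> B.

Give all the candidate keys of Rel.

Attributes A, D never appear on any right-hand side, so every candidate key must contain {A, D}.
{A, D}⁺ = {A, D}, which is not all of the schema, so we must add further attributes.
{A, B, D}⁺: ABD→CE adds C, E → {A, B, C, D, E}.
{A, D, E}⁺: ADE→B adds B; ABD→CE adds C → {A, B, C, D, E}.

{A, B, D}, {A, D, E}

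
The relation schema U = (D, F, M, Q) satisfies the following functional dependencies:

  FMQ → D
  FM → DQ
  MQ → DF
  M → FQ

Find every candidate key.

{M}

{M}⁺: M→FQ adds F, Q; FMQ→D adds D → {D, F, M, Q}.
No other minimal superkey exists.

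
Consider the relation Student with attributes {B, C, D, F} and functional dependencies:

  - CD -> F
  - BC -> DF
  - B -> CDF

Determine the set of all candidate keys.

Attribute B never appears on the right-hand side of any dependency, so B must belong to every candidate key.
{B}⁺ = {B, C, D, F}, which is all of the schema, so {B} is the only candidate key.

(B)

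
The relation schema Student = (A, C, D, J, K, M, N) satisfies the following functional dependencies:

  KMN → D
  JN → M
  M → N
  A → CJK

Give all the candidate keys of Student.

(A, M), (A, N)

{A, M}⁺: M→N adds N; A→CJK adds C, J, K; KMN→D adds D → {A, C, D, J, K, M, N}. Minimal: {M}⁺ = {M, N}; {A}⁺ = {A, C, J, K} — none reach the full schema.
{A, N}⁺: A→CJK adds C, J, K; JN→M adds M; KMN→D adds D → {A, C, D, J, K, M, N}. Minimal: {N}⁺ = {N}; {A}⁺ = {A, C, J, K} — none reach the full schema.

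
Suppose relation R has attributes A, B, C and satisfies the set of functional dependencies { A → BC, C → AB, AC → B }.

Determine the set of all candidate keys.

{A}⁺: A→BC adds B, C → {A, B, C}.
{C}⁺: C→AB adds A, B → {A, B, C}.

(A), (C)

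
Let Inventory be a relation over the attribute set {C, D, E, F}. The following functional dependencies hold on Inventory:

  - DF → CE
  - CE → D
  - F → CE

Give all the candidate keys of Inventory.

F

{F}⁺: F→CE adds C, E; CE→D adds D → {C, D, E, F}.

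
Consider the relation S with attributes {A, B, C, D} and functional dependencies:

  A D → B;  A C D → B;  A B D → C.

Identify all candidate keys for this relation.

Attributes A, D never appear on any right-hand side, so every candidate key must contain {A, D}.
{A, D}⁺ = {A, B, C, D}, which is all of the schema, so {A, D} is the only candidate key.

AD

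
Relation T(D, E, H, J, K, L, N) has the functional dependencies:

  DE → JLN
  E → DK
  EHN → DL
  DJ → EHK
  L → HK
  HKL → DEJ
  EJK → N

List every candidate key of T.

{E}, {L}, {D, J}

{E}⁺: E→DK adds D, K; DE→JLN adds J, L, N; DJ→EHK adds H → {D, E, H, J, K, L, N}.
{L}⁺: L→HK adds H, K; HKL→DEJ adds D, E, J; EJK→N adds N → {D, E, H, J, K, L, N}.
{D, J}⁺: DJ→EHK adds E, H, K; EJK→N adds N; DE→JLN adds L → {D, E, H, J, K, L, N}. Minimal: {J}⁺ = {J}; {D}⁺ = {D} — none reach the full schema.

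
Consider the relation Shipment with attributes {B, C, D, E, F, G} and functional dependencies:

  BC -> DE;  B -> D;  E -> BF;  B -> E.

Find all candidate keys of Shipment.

{B, C, G}⁺: BC→DE adds D, E; E→BF adds F → {B, C, D, E, F, G}. Minimal: {C, G}⁺ = {C, G}; {B, G}⁺ = {B, D, E, F, G}; {B, C}⁺ = {B, C, D, E, F} — none reach the full schema.
{C, E, G}⁺: E→BF adds B, F; BC→DE adds D → {B, C, D, E, F, G}. Minimal: {E, G}⁺ = {B, D, E, F, G}; {C, G}⁺ = {C, G}; {C, E}⁺ = {B, C, D, E, F} — none reach the full schema.
Any other superkey contains one of these as a subset, so there are no further candidate keys.

(B, C, G), (C, E, G)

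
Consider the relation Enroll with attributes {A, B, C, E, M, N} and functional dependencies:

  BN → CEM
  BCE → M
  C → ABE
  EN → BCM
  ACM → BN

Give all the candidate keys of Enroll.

{C}⁺: C→ABE adds A, B, E; BCE→M adds M; ACM→BN adds N → {A, B, C, E, M, N}.
{B, N}⁺: BN→CEM adds C, E, M; C→ABE adds A → {A, B, C, E, M, N}.
{E, N}⁺: EN→BCM adds B, C, M; C→ABE adds A → {A, B, C, E, M, N}.
Any other superkey contains one of these as a subset, so there are no further candidate keys.

{C}, {B, N}, {E, N}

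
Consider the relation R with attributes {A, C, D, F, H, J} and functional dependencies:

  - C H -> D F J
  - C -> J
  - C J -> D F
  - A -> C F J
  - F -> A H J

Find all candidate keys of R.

{A}, {C}, {F}

{A}⁺: A→CFJ adds C, F, J; F→AHJ adds H; CH→DFJ adds D → {A, C, D, F, H, J}.
{C}⁺: C→J adds J; CJ→DF adds D, F; F→AHJ adds A, H → {A, C, D, F, H, J}.
{F}⁺: F→AHJ adds A, H, J; A→CFJ adds C; CH→DFJ adds D → {A, C, D, F, H, J}.
Any other superkey contains one of these as a subset, so there are no further candidate keys.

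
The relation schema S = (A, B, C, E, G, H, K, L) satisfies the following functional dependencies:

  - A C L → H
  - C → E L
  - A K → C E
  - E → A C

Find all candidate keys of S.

(A, B, G, K), (B, C, G, K), (B, E, G, K)

{A, B, G, K}⁺: AK→CE adds C, E; C→EL adds L; ACL→H adds H → {A, B, C, E, G, H, K, L}.
{B, C, G, K}⁺: C→EL adds E, L; E→AC adds A; ACL→H adds H → {A, B, C, E, G, H, K, L}.
{B, E, G, K}⁺: E→AC adds A, C; C→EL adds L; ACL→H adds H → {A, B, C, E, G, H, K, L}.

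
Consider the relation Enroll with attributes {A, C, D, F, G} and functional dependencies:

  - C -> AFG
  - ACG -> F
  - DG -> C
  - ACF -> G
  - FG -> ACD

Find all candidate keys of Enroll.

{C}⁺: C→AFG adds A, F, G; FG→ACD adds D → {A, C, D, F, G}.
{D, G}⁺: DG→C adds C; C→AFG adds A, F → {A, C, D, F, G}. Minimal: {G}⁺ = {G}; {D}⁺ = {D} — none reach the full schema.
{F, G}⁺: FG→ACD adds A, C, D → {A, C, D, F, G}. Minimal: {G}⁺ = {G}; {F}⁺ = {F} — none reach the full schema.

{C}, {D, G}, {F, G}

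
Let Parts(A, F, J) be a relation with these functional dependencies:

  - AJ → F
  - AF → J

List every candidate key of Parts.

(A, F); (A, J)

Attribute A never appears on the right-hand side of any dependency, so A must belong to every candidate key.
{A}⁺ = {A}, which is not all of the schema, so we must add further attributes.
{A, F}⁺: AF→J adds J → {A, F, J}. Minimal: {F}⁺ = {F}; {A}⁺ = {A} — none reach the full schema.
{A, J}⁺: AJ→F adds F → {A, F, J}. Minimal: {J}⁺ = {J}; {A}⁺ = {A} — none reach the full schema.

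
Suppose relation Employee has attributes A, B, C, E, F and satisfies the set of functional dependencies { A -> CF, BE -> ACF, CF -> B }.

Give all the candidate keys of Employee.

Attribute E never appears on the right-hand side of any dependency, so E must belong to every candidate key.
{E}⁺ = {E}, which is not all of the schema, so we must add further attributes.
{A, E}⁺: A→CF adds C, F; CF→B adds B → {A, B, C, E, F}. Minimal: {E}⁺ = {E}; {A}⁺ = {A, B, C, F} — none reach the full schema.
{B, E}⁺: BE→ACF adds A, C, F → {A, B, C, E, F}. Minimal: {E}⁺ = {E}; {B}⁺ = {B} — none reach the full schema.
{C, E, F}⁺: CF→B adds B; BE→ACF adds A → {A, B, C, E, F}. Minimal: {E, F}⁺ = {E, F}; {C, F}⁺ = {B, C, F}; {C, E}⁺ = {C, E} — none reach the full schema.

{A, E}, {B, E}, {C, E, F}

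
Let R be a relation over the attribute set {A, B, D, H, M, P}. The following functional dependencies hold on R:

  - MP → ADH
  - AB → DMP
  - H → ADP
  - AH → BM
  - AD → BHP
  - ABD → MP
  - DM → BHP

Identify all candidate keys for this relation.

{H}⁺: H→ADP adds A, D, P; AH→BM adds B, M → {A, B, D, H, M, P}.
{A, B}⁺: AB→DMP adds D, M, P; AD→BHP adds H → {A, B, D, H, M, P}. Minimal: {B}⁺ = {B}; {A}⁺ = {A} — none reach the full schema.
{A, D}⁺: AD→BHP adds B, H, P; ABD→MP adds M → {A, B, D, H, M, P}. Minimal: {D}⁺ = {D}; {A}⁺ = {A} — none reach the full schema.
{D, M}⁺: DM→BHP adds B, H, P; MP→ADH adds A → {A, B, D, H, M, P}. Minimal: {M}⁺ = {M}; {D}⁺ = {D} — none reach the full schema.
{M, P}⁺: MP→ADH adds A, D, H; AH→BM adds B → {A, B, D, H, M, P}. Minimal: {P}⁺ = {P}; {M}⁺ = {M} — none reach the full schema.
Any other superkey contains one of these as a subset, so there are no further candidate keys.

H, AB, AD, DM, MP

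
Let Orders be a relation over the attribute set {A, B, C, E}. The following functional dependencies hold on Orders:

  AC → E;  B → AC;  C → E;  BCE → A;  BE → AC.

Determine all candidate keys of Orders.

Attribute B never appears on the right-hand side of any dependency, so B must belong to every candidate key.
{B}⁺ = {A, B, C, E}, which is all of the schema, so {B} is the only candidate key.

B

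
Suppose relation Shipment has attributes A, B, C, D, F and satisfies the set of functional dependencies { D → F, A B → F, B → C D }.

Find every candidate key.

Attributes A, B never appear on any right-hand side, so every candidate key must contain {A, B}.
{A, B}⁺ = {A, B, C, D, F}, which is all of the schema, so {A, B} is the only candidate key.

{A, B}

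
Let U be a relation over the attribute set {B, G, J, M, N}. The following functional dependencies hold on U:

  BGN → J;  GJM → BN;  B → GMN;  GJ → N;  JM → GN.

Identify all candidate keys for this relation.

{B}; {J, M}

{B}⁺: B→GMN adds G, M, N; BGN→J adds J → {B, G, J, M, N}.
{J, M}⁺: JM→GN adds G, N; GJM→BN adds B → {B, G, J, M, N}. Minimal: {M}⁺ = {M}; {J}⁺ = {J} — none reach the full schema.
Any other superkey contains one of these as a subset, so there are no further candidate keys.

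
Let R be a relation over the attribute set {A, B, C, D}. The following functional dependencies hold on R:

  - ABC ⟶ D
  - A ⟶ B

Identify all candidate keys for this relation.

Attributes A, C never appear on any right-hand side, so every candidate key must contain {A, C}.
{A, C}⁺ = {A, B, C, D}, which is all of the schema, so {A, C} is the only candidate key.

{A, C}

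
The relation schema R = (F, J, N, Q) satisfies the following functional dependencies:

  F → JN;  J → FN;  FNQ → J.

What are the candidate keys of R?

Attribute Q never appears on the right-hand side of any dependency, so Q must belong to every candidate key.
{Q}⁺ = {Q}, which is not all of the schema, so we must add further attributes.
{F, Q}⁺: F→JN adds J, N → {F, J, N, Q}. Minimal: {Q}⁺ = {Q}; {F}⁺ = {F, J, N} — none reach the full schema.
{J, Q}⁺: J→FN adds F, N → {F, J, N, Q}. Minimal: {Q}⁺ = {Q}; {J}⁺ = {F, J, N} — none reach the full schema.
Any other superkey contains one of these as a subset, so there are no further candidate keys.

{F, Q}; {J, Q}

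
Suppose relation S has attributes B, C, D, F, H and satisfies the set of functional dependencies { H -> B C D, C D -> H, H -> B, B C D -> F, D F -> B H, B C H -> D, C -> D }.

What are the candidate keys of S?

{C}⁺: C→D adds D; CD→H adds H; H→B adds B; BCD→F adds F → {B, C, D, F, H}.
{H}⁺: H→BCD adds B, C, D; BCD→F adds F → {B, C, D, F, H}.
{D, F}⁺: DF→BH adds B, H; H→BCD adds C → {B, C, D, F, H}. Minimal: {F}⁺ = {F}; {D}⁺ = {D} — none reach the full schema.

{C}; {H}; {D, F}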